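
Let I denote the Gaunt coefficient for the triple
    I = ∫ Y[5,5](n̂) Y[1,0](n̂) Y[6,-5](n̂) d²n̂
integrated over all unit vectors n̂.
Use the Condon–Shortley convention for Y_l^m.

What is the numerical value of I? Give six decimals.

Rules hold: Σm=0, L=12 even, 4≤6≤6.
N = 11·3·13 = 429
Δ = 0!·10!·2!/13! = 1/858
Racah Σ t=0..0: t=0:+1/14400 = 1/14400
⇒ 3j(5 1 6; 0 0 0)² = 6/143, sgn +1
Racah Σ t=0..0: t=0:+1/3628800 = 1/3628800
⇒ 3j(5 1 6; 5 0 -5)² = 1/78, sgn -1
4πI² = N·(3j₀)²·(3jₘ)² = 3/13
I = -1·√(0.230769/4π) = -0.13551395

-0.135514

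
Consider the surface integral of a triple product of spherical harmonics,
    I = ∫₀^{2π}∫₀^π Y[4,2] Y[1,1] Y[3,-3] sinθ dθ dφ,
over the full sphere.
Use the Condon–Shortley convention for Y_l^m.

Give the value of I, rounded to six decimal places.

0.061558

Rules hold: Σm=0, L=8 even, 3≤3≤5.
N = 9·3·7 = 189
Δ = 2!·6!·0!/9! = 1/252
Racah Σ t=1..1: t=1:−1/36 = -1/36
⇒ 3j(4 1 3; 0 0 0)² = 4/63, sgn +1
Racah Σ t=2..2: t=2:+1/1440 = 1/1440
⇒ 3j(4 1 3; 2 1 -3)² = 1/252, sgn +1
4πI² = N·(3j₀)²·(3jₘ)² = 1/21
I = +1·√(0.047619/4π) = 0.06155813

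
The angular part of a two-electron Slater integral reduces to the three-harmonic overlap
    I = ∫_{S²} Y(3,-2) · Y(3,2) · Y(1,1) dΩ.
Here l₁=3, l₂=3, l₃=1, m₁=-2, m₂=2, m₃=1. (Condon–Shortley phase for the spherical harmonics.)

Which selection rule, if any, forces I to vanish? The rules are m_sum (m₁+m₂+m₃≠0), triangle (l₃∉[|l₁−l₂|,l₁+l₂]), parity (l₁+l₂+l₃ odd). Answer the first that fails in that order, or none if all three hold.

Σmᵢ = 1  ✗
l₃∈[|l₁−l₂|,l₁+l₂]=[0,6], have l₃=1
Σlᵢ = 7 ⇒ odd

m_sum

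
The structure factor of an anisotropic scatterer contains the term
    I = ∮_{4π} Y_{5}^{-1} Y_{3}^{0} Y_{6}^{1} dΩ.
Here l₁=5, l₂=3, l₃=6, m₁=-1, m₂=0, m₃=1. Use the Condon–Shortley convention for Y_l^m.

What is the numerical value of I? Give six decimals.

m-sum 0 ✓  L=14 even ✓  2≤6≤8 ✓
Π(2lᵢ+1) = 11×7×13 = 1001
triangle coeff Δ(5,3,6) = 1/675675
Σ_t [0,2]: t=0:+1/8640 t=1:−1/2304 t=2:+1/8640 = -7/34560
(3j)²=7/429 [(5 3 6; 0 0 0)], sign=-1
Σ_t [0,2]: t=0:+1/17280 t=1:−1/2880 t=2:+1/6912 = -1/6912
(3j)²=5/429 [(5 3 6; -1 0 1)], sign=+1
⇒ 4πI² = 245/1287
I = (-1)√(245/1287/(4π)) = -0.12308038

-0.123080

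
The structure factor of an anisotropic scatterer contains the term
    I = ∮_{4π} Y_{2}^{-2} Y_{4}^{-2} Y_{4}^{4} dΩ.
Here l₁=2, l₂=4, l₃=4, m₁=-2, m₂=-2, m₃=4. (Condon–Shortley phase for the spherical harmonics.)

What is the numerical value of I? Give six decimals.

Rules hold: Σm=0, L=10 even, 2≤4≤6.
N = 5·9·9 = 405
Δ = 2!·2!·6!/11! = 1/13860
Racah Σ t=0..2: t=0:+1/192 t=1:−1/36 t=2:+1/192 = -5/288
⇒ 3j(2 4 4; 0 0 0)² = 20/693, sgn -1
Racah Σ t=2..2: t=2:+1/2880 = 1/2880
⇒ 3j(2 4 4; -2 -2 4)² = 2/165, sgn +1
4πI² = N·(3j₀)²·(3jₘ)² = 120/847
I = -1·√(0.141677/4π) = -0.10618031

-0.106180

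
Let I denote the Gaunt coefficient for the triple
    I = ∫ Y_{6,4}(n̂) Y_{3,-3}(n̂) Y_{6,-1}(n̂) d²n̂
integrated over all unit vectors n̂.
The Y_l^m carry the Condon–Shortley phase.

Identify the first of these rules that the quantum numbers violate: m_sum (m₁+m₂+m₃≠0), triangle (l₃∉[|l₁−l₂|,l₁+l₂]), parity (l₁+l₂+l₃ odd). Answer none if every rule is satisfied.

parity

azimuthal sum: 4 − 3 − 1 = 0  ✓
3 ≤ 6 ≤ 9 (triangle on l)  ✓
L = 6 + 3 + 6 = 15 (odd)  ✗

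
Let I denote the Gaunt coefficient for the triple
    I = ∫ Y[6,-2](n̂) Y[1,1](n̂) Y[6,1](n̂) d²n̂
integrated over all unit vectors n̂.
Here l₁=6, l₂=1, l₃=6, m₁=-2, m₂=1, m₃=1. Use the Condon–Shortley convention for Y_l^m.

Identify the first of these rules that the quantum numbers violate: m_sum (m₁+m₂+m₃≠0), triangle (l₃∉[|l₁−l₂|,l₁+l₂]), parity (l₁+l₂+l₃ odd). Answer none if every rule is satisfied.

azimuthal sum: -2 + 1 + 1 = 0  ✓
5 ≤ 6 ≤ 7 (triangle on l)  ✓
L = 6 + 1 + 6 = 13 (odd)  ✗

parity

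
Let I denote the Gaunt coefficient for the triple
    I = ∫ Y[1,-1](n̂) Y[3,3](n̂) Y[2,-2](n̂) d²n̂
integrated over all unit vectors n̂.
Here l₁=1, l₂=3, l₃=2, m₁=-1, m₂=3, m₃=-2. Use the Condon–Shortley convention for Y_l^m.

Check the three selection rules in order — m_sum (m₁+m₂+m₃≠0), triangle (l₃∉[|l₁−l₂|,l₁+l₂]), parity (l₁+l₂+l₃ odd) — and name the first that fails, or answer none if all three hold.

Σmᵢ = 0  ✓
l₃∈[|l₁−l₂|,l₁+l₂]=[2,4], have l₃=2  ✓
Σlᵢ = 6 ⇒ even  ✓

none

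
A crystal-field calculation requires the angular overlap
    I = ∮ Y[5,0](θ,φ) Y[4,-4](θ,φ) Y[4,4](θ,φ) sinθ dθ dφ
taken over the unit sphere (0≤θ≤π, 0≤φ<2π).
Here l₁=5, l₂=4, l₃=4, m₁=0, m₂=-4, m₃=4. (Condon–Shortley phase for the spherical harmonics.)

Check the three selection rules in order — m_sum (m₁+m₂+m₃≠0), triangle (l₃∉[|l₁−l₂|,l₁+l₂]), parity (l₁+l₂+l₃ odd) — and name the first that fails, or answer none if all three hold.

m₁+m₂+m₃ = 0 − 4 + 4 = 0  ✓
triangle: |5−4|=1 ≤ l₃=4 ≤ 5+4=9  ✓
parity: l₁+l₂+l₃ = 13 is odd  ✗

parity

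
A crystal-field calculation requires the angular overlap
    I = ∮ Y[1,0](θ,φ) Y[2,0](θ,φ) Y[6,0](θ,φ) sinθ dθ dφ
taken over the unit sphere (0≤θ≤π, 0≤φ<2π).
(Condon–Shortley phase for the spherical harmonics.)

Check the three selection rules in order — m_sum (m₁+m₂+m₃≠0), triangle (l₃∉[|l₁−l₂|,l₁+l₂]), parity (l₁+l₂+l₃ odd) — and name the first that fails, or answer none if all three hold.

azimuthal sum: 0 + 0 + 0 = 0  ✓
1 ≤ 6 ≤ 3 (triangle on l)  ✗
L = 1 + 2 + 6 = 9 (odd)

triangle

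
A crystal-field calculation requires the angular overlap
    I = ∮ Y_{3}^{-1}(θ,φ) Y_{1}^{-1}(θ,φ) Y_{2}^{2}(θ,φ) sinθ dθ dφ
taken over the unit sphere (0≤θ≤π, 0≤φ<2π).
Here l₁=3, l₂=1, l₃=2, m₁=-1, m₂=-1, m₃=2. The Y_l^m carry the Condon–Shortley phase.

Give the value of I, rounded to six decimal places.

Checks pass: Σm=0; 6 even; l₃=2∈[2,4].
(2·3+1)(2·1+1)(2·2+1) = 105
Δ: 2! 4! 0! / 7! → 1/105
sum: t=1:−1/4 = -1/4
3j²(3 1 2; 0 0 0) = Δ·Π!·Σ² = 3/35  (sign -1)
sum: t=0:+1/48 = 1/48
3j²(3 1 2; -1 -1 2) = Δ·Π!·Σ² = 1/105  (sign +1)
combine: 4πI² = 105·3/35·1/105 = 3/35
take √, sign -1: I = -0.08258890

-0.082589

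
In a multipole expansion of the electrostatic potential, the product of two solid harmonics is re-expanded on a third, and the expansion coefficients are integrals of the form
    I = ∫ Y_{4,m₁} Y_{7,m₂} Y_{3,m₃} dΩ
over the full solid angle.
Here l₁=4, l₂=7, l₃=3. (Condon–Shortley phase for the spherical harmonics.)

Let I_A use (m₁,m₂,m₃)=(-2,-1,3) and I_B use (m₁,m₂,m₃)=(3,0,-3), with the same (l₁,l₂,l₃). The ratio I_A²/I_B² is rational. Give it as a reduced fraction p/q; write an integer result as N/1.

Shared (l₁,l₂,l₃)=(4,7,3): N and (l;000)² cancel in I_A²/I_B².
A: Δ = 8!·0!·6!/15! = 1/45045; Racah Σ t=6..6: t=6:+1/1036800 = 1/1036800; ⇒ 3j(4 7 3; -2 -1 3)² = 4/6435, sgn +1
B: Δ = 8!·0!·6!/15! = 1/45045; Racah Σ t=1..1: t=1:−1/3628800 = -1/3628800; ⇒ 3j(4 7 3; 3 0 -3)² = 1/6435, sgn -1
I_A²/I_B² = (4/6435)/(1/6435) = 4/1

4/1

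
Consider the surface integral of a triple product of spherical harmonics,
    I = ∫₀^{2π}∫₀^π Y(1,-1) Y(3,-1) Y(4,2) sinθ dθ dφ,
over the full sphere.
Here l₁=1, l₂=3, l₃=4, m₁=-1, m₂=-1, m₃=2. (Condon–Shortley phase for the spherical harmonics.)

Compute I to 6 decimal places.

m-sum 0 ✓  L=8 even ✓  2≤4≤4 ✓
Π(2lᵢ+1) = 3×7×9 = 189
triangle coeff Δ(1,3,4) = 1/252
Σ_t [0,0]: t=0:+1/36 = 1/36
(3j)²=4/63 [(1 3 4; 0 0 0)], sign=+1
Σ_t [0,0]: t=0:+1/96 = 1/96
(3j)²=5/84 [(1 3 4; -1 -1 2)], sign=+1
⇒ 4πI² = 5/7
I = (+1)√(5/7/(4π)) = 0.23841361

0.238414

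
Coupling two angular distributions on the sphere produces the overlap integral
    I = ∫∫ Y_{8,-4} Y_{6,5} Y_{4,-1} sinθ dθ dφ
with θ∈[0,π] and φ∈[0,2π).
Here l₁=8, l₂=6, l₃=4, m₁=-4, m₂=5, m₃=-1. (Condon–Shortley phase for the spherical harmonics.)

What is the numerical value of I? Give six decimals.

m-sum 0 ✓  L=18 even ✓  2≤4≤14 ✓
Π(2lᵢ+1) = 17×13×9 = 1989
triangle coeff Δ(8,6,4) = 1/23279256
Σ_t [4,6]: t=4:+1/1658880 t=5:−1/518400 t=6:+1/1658880 = -1/1382400
(3j)²=504/46189 [(8 6 4; 0 0 0)], sign=-1
Σ_t [9,10]: t=9:−1/26127360 t=10:+1/174182400 = -17/522547200
(3j)²=935/62244 [(8 6 4; -4 5 -1)], sign=+1
⇒ 4πI² = 1530/4693
I = (-1)√(1530/4693/(4π)) = -0.16107031

-0.161070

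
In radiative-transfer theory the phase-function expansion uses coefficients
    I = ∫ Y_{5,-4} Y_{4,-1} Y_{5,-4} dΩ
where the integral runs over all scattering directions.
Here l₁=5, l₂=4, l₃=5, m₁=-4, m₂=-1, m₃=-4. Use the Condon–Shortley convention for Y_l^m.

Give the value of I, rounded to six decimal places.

0.000000

Σmᵢ = -9 ≠ 0, so the φ-integral vanishes; I = 0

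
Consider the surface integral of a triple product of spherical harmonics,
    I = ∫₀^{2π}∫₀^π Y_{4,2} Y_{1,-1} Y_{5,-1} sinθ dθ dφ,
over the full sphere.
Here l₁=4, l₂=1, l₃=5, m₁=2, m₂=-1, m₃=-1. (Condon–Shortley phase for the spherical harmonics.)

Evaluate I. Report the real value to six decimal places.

-0.120286

Rules hold: Σm=0, L=10 even, 3≤5≤5.
N = 9·3·11 = 297
Δ = 0!·8!·2!/11! = 1/495
Racah Σ t=0..0: t=0:+1/576 = 1/576
⇒ 3j(4 1 5; 0 0 0)² = 5/99, sgn -1
Racah Σ t=0..0: t=0:+1/2880 = 1/2880
⇒ 3j(4 1 5; 2 -1 -1)² = 2/165, sgn +1
4πI² = N·(3j₀)²·(3jₘ)² = 2/11
I = -1·√(0.181818/4π) = -0.12028562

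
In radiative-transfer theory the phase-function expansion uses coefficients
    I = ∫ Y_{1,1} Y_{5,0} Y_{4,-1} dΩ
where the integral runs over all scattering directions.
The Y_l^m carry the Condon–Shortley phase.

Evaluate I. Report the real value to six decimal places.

Rules hold: Σm=0, L=10 even, 4≤4≤6.
N = 3·11·9 = 297
Δ = 2!·0!·8!/11! = 1/495
Racah Σ t=1..1: t=1:−1/576 = -1/576
⇒ 3j(1 5 4; 0 0 0)² = 5/99, sgn -1
Racah Σ t=0..0: t=0:+1/1440 = 1/1440
⇒ 3j(1 5 4; 1 0 -1)² = 2/99, sgn -1
4πI² = N·(3j₀)²·(3jₘ)² = 10/33
I = +1·√(0.30303/4π) = 0.15528807

0.155288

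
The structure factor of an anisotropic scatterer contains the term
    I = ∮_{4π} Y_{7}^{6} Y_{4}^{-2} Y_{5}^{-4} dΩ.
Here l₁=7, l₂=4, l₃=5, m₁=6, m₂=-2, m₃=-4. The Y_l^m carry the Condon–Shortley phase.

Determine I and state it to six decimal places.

0.061746

Checks pass: Σm=0; 16 even; l₃=5∈[3,11].
(2·7+1)(2·4+1)(2·5+1) = 1485
Δ: 6! 8! 2! / 17! → 1/6126120
sum: t=2:+1/69120 t=3:−1/20736 t=4:+1/69120 = -1/51840
3j²(7 4 5; 0 0 0) = Δ·Π!·Σ² = 280/21879  (sign +1)
sum: t=0:+1/7257600 t=1:−1/4838400 = -1/14515200
3j²(7 4 5; 6 -2 -4) = Δ·Π!·Σ² = 3/1190  (sign +1)
combine: 4πI² = 1485·280/21879·3/1190 = 180/3757
take √, sign +1: I = 0.06174627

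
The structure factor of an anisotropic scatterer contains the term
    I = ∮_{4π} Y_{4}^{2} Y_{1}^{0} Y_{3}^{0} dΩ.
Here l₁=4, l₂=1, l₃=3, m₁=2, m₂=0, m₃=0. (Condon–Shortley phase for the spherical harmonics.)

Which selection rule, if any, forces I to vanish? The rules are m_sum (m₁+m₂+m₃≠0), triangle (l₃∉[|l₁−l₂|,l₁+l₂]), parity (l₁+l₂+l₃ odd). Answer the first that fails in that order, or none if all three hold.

azimuthal sum: 2 + 0 + 0 = 2  ✗
3 ≤ 3 ≤ 5 (triangle on l)
L = 4 + 1 + 3 = 8 (even)

m_sum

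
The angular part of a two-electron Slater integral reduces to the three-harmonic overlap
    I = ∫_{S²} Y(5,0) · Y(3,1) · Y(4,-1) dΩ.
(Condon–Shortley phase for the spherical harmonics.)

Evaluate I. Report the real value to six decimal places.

Rules hold: Σm=0, L=12 even, 2≤4≤8.
N = 11·7·9 = 693
Δ = 4!·6!·2!/13! = 1/180180
Racah Σ t=1..3: t=1:−1/576 t=2:+1/144 t=3:−1/576 = 1/288
⇒ 3j(5 3 4; 0 0 0)² = 20/1001, sgn +1
Racah Σ t=2..4: t=2:+1/288 t=3:−1/288 t=4:+1/5760 = 1/5760
⇒ 3j(5 3 4; 0 1 -1)² = 1/12012, sgn -1
4πI² = N·(3j₀)²·(3jₘ)² = 15/13013
I = -1·√(0.00115269/4π) = -0.00957750

-0.009577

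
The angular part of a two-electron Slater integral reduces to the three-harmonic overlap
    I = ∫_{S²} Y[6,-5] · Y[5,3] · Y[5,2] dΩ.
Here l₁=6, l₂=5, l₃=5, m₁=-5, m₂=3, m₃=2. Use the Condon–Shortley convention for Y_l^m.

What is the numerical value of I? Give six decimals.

Checks pass: Σm=0; 16 even; l₃=5∈[1,11].
(2·6+1)(2·5+1)(2·5+1) = 1573
Δ: 6! 6! 4! / 17! → 1/28588560
sum: t=1:−1/345600 t=2:+1/13824 t=3:−1/5184 t=4:+1/13824 t=5:−1/345600 = -7/129600
3j²(6 5 5; 0 0 0) = Δ·Π!·Σ² = 80/7293  (sign +1)
sum: t=5:−1/518400 t=6:+1/345600 = 1/1036800
3j²(6 5 5; -5 3 2) = Δ·Π!·Σ² = 7/2210  (sign -1)
combine: 4πI² = 1573·80/7293·7/2210 = 616/11271
take √, sign -1: I = -0.06594839

-0.065948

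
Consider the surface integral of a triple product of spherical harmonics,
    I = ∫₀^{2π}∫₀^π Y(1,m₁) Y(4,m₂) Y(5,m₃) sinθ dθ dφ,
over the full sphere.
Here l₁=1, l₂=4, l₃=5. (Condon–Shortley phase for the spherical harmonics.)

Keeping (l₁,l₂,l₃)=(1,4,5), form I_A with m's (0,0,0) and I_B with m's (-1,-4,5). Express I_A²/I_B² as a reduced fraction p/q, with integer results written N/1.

5/9

Same 1,4,5: normalisation and zero-m 3j drop out of the ratio.
A: Δ: 0! 2! 8! / 11! → 1/495; sum: t=0:+1/576 = 1/576; 3j²(1 4 5; 0 0 0) = Δ·Π!·Σ² = 5/99  (sign -1)
B: Δ: 0! 2! 8! / 11! → 1/495; sum: t=0:+1/80640 = 1/80640; 3j²(1 4 5; -1 -4 5) = Δ·Π!·Σ² = 1/11  (sign +1)
I_A²/I_B² = (5/99)/(1/11) = 5/9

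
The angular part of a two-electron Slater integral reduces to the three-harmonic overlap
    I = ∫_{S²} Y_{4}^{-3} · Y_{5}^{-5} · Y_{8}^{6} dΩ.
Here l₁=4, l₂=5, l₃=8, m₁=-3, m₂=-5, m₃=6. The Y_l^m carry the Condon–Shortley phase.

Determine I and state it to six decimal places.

0.000000

-3 − 5 + 6 = -2 ≠ 0: azimuthal integral kills it; I = 0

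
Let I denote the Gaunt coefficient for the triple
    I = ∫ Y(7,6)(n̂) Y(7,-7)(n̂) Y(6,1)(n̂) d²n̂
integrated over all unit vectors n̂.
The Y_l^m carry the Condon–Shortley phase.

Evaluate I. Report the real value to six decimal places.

-0.136353

Checks pass: Σm=0; 20 even; l₃=6∈[0,14].
(2·7+1)(2·7+1)(2·6+1) = 2925
Δ: 8! 6! 6! / 21! → 1/2444321880
sum: t=1:−1/2612736000 t=2:+1/20736000 t=3:−1/1658880 t=4:+1/746496 t=5:−1/1658880 t=6:+1/20736000 t=7:−1/2612736000 = 1/4354560
3j²(7 7 6; 0 0 0) = Δ·Π!·Σ² = 1000/138567  (sign +1)
sum: t=0:+1/3483648000 = 1/3483648000
3j²(7 7 6; 6 -7 1) = Δ·Π!·Σ² = 143/12920  (sign -1)
combine: 4πI² = 2925·1000/138567·143/12920 = 24375/104329
take √, sign -1: I = -0.13635305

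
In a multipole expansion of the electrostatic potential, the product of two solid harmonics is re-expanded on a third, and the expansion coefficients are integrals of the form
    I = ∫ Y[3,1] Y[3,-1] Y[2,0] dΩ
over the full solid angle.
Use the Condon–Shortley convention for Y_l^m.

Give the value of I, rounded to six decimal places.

-0.126157

Checks pass: Σm=0; 8 even; l₃=2∈[0,6].
(2·3+1)(2·3+1)(2·2+1) = 245
Δ: 4! 2! 2! / 9! → 1/3780
sum: t=1:−1/24 t=2:+1/4 t=3:−1/24 = 1/6
3j²(3 3 2; 0 0 0) = Δ·Π!·Σ² = 4/105  (sign +1)
sum: t=0:+1/96 t=1:−1/6 t=2:+1/16 = -3/32
3j²(3 3 2; 1 -1 0) = Δ·Π!·Σ² = 3/140  (sign -1)
combine: 4πI² = 245·4/105·3/140 = 1/5
take √, sign -1: I = -0.12615663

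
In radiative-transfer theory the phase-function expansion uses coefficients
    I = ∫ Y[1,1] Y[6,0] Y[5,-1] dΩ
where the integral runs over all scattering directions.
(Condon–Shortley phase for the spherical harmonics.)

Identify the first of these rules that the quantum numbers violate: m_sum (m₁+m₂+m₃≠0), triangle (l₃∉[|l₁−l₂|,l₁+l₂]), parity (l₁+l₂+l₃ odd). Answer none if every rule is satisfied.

m₁+m₂+m₃ = 1 + 0 − 1 = 0  ✓
triangle: |1−6|=5 ≤ l₃=5 ≤ 1+6=7  ✓
parity: l₁+l₂+l₃ = 12 is even  ✓

none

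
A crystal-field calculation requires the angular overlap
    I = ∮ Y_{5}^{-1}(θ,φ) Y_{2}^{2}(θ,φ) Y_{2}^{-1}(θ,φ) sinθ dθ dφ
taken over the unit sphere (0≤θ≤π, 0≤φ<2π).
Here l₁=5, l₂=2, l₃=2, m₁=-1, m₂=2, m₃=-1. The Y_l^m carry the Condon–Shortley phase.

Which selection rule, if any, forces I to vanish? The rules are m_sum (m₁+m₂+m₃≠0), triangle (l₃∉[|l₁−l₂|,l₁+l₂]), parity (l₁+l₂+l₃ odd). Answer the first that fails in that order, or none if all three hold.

azimuthal sum: -1 + 2 − 1 = 0  ✓
3 ≤ 2 ≤ 7 (triangle on l)  ✗
L = 5 + 2 + 2 = 9 (odd)

triangle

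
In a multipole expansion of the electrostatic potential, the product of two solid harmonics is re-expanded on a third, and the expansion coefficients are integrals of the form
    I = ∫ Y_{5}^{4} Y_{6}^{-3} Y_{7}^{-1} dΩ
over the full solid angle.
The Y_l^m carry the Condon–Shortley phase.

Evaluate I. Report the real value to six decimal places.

-0.145177

Checks pass: Σm=0; 18 even; l₃=7∈[1,11].
(2·5+1)(2·6+1)(2·7+1) = 2145
Δ: 4! 6! 8! / 19! → 1/174594420
sum: t=0:+1/4147200 t=1:−1/207360 t=2:+1/82944 t=3:−1/207360 t=4:+1/4147200 = 1/345600
3j²(5 6 7; 0 0 0) = Δ·Π!·Σ² = 420/46189  (sign -1)
sum: t=0:+1/2073600 t=1:−1/6220800 = 1/3110400
3j²(5 6 7; 4 -3 -1) = Δ·Π!·Σ² = 3136/230945  (sign +1)
combine: 4πI² = 2145·420/46189·3136/230945 = 3951360/14919047
take √, sign -1: I = -0.14517700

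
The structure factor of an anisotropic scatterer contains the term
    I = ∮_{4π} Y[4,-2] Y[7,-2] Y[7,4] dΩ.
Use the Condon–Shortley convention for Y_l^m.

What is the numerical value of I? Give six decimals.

0.018344

m-sum 0 ✓  L=18 even ✓  3≤7≤11 ✓
Π(2lᵢ+1) = 9×15×15 = 2025
triangle coeff Δ(4,7,7) = 1/58198140
Σ_t [0,4]: t=0:+1/17418240 t=1:−1/622080 t=2:+1/230400 t=3:−1/622080 t=4:+1/17418240 = 1/806400
(3j)²=2268/230945 [(4 7 7; 0 0 0)], sign=-1
Σ_t [2,4]: t=2:+1/2903040 t=3:−1/2903040 t=4:+1/34836480 = 1/34836480
(3j)²=25/117572 [(4 7 7; -2 -2 4)], sign=-1
⇒ 4πI² = 820125/193947611
I = (+1)√(820125/193947611/(4π)) = 0.01834395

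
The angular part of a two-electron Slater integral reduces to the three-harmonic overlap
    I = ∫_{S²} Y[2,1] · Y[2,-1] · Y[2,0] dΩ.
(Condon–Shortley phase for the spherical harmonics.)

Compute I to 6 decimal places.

Checks pass: Σm=0; 6 even; l₃=2∈[0,4].
(2·2+1)(2·2+1)(2·2+1) = 125
Δ: 2! 2! 2! / 7! → 1/630
sum: t=0:+1/8 t=1:−1/1 t=2:+1/8 = -3/4
3j²(2 2 2; 0 0 0) = Δ·Π!·Σ² = 2/35  (sign -1)
sum: t=0:+1/2 t=1:−1/4 = 1/4
3j²(2 2 2; 1 -1 0) = Δ·Π!·Σ² = 1/70  (sign +1)
combine: 4πI² = 125·2/35·1/70 = 5/49
take √, sign -1: I = -0.09011188

-0.090112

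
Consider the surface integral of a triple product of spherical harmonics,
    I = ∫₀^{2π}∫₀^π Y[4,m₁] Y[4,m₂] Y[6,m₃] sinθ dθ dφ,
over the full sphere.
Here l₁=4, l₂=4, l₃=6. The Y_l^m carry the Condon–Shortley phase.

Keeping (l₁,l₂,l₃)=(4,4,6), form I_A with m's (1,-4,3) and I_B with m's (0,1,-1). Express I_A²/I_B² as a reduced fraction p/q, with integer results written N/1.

Same 4,4,6: normalisation and zero-m 3j drop out of the ratio.
A: Δ: 2! 6! 6! / 15! → 1/1261260; sum: t=0:+1/51840 = 1/51840; 3j²(4 4 6; 1 -4 3) = Δ·Π!·Σ² = 8/429  (sign -1)
B: Δ: 2! 6! 6! / 15! → 1/1261260; sum: t=0:+1/11520 t=1:−1/1728 t=2:+1/3456 = -7/34560; 3j²(4 4 6; 0 1 -1) = Δ·Π!·Σ² = 7/858  (sign +1)
I_A²/I_B² = (8/429)/(7/858) = 16/7

16/7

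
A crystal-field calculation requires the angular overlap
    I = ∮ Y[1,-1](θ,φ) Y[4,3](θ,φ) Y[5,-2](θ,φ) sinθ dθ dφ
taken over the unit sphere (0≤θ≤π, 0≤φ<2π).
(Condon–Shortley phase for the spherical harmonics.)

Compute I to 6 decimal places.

0.085055

m-sum 0 ✓  L=10 even ✓  3≤5≤5 ✓
Π(2lᵢ+1) = 3×9×11 = 297
triangle coeff Δ(1,4,5) = 1/495
Σ_t [0,0]: t=0:+1/576 = 1/576
(3j)²=5/99 [(1 4 5; 0 0 0)], sign=-1
Σ_t [0,0]: t=0:+1/10080 = 1/10080
(3j)²=1/165 [(1 4 5; -1 3 -2)], sign=-1
⇒ 4πI² = 1/11
I = (+1)√(1/11/(4π)) = 0.08505478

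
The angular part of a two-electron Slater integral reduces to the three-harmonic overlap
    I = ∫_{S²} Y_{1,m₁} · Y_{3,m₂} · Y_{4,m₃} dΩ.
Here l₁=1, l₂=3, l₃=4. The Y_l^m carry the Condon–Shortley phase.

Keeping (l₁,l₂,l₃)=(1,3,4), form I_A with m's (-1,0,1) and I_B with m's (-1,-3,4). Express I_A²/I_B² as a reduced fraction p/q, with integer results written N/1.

5/14

Shared (l₁,l₂,l₃)=(1,3,4): N and (l;000)² cancel in I_A²/I_B².
A: Δ = 0!·2!·6!/9! = 1/252; Racah Σ t=0..0: t=0:+1/72 = 1/72; ⇒ 3j(1 3 4; -1 0 1)² = 5/126, sgn -1
B: Δ = 0!·2!·6!/9! = 1/252; Racah Σ t=0..0: t=0:+1/1440 = 1/1440; ⇒ 3j(1 3 4; -1 -3 4)² = 1/9, sgn +1
I_A²/I_B² = (5/126)/(1/9) = 5/14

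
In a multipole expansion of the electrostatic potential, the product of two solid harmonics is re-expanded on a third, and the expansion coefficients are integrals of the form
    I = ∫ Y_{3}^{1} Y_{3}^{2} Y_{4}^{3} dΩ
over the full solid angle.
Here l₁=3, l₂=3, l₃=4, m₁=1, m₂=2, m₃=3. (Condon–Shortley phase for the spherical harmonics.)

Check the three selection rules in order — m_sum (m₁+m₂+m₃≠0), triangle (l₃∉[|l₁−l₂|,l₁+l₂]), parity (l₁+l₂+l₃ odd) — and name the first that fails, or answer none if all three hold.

m₁+m₂+m₃ = 1 + 2 + 3 = 6  ✗
triangle: |3−3|=0 ≤ l₃=4 ≤ 3+3=6
parity: l₁+l₂+l₃ = 10 is even

m_sum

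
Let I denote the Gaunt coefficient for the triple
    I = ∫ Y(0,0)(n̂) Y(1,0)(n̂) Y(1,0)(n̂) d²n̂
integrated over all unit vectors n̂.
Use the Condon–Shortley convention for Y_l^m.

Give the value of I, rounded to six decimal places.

Checks pass: Σm=0; 2 even; l₃=1∈[1,1].
(2·0+1)(2·1+1)(2·1+1) = 9
Δ: 0! 0! 2! / 3! → 1/3
sum: t=0:+1/1 = 1/1
3j²(0 1 1; 0 0 0) = Δ·Π!·Σ² = 1/3  (sign -1)
(m-triple is (0,0,0) — same symbol as above.)
combine: 4πI² = 9·1/3·1/3 = 1/1
take √, sign +1: I = 0.28209479

0.282095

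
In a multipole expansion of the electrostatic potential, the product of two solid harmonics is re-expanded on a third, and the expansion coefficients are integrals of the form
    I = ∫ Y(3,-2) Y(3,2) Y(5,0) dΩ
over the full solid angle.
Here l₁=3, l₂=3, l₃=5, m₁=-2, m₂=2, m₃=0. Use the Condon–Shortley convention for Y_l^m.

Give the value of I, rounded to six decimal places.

0.000000

Σlᵢ=11 odd — θ-integrand is odd under cosθ→−cosθ; I=0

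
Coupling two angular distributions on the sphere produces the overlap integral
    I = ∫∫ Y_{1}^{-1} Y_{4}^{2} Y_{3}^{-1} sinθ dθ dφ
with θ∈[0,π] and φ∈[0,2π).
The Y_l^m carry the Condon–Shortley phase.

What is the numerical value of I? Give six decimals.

m-sum 0 ✓  L=8 even ✓  3≤3≤5 ✓
Π(2lᵢ+1) = 3×9×7 = 189
triangle coeff Δ(1,4,3) = 1/252
Σ_t [1,1]: t=1:−1/36 = -1/36
(3j)²=4/63 [(1 4 3; 0 0 0)], sign=+1
Σ_t [2,2]: t=2:+1/96 = 1/96
(3j)²=5/84 [(1 4 3; -1 2 -1)], sign=+1
⇒ 4πI² = 5/7
I = (+1)√(5/7/(4π)) = 0.23841361

0.238414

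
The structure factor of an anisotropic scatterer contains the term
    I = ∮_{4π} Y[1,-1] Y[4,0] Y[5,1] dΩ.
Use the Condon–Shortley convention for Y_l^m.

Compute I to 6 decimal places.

-0.190188

Rules hold: Σm=0, L=10 even, 3≤5≤5.
N = 3·9·11 = 297
Δ = 0!·2!·8!/11! = 1/495
Racah Σ t=0..0: t=0:+1/576 = 1/576
⇒ 3j(1 4 5; 0 0 0)² = 5/99, sgn -1
Racah Σ t=0..0: t=0:+1/1152 = 1/1152
⇒ 3j(1 4 5; -1 0 1)² = 1/33, sgn +1
4πI² = N·(3j₀)²·(3jₘ)² = 5/11
I = -1·√(0.454545/4π) = -0.19018827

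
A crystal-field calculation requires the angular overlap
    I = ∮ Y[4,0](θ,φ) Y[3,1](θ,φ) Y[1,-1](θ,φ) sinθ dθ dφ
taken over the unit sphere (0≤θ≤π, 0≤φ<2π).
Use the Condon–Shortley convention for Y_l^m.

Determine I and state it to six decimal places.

0.150786

Rules hold: Σm=0, L=8 even, 1≤1≤7.
N = 9·7·3 = 189
Δ = 6!·2!·0!/9! = 1/252
Racah Σ t=3..3: t=3:−1/36 = -1/36
⇒ 3j(4 3 1; 0 0 0)² = 4/63, sgn +1
Racah Σ t=4..4: t=4:+1/96 = 1/96
⇒ 3j(4 3 1; 0 1 -1)² = 1/42, sgn +1
4πI² = N·(3j₀)²·(3jₘ)² = 2/7
I = +1·√(0.285714/4π) = 0.15078601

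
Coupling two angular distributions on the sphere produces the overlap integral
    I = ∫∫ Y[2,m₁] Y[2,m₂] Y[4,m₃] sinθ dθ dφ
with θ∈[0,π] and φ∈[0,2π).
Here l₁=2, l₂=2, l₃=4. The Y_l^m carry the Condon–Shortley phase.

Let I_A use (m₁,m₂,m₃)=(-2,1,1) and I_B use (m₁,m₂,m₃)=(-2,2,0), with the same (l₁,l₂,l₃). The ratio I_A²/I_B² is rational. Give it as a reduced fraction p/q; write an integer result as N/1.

l's match ⇒ only the (l;m) 3-j factors differ between A and B.
A: triangle coeff Δ(2,2,4) = 1/630; Σ_t [0,0]: t=0:+1/144 = 1/144; (3j)²=1/126 [(2 2 4; -2 1 1)], sign=-1
B: triangle coeff Δ(2,2,4) = 1/630; Σ_t [0,0]: t=0:+1/576 = 1/576; (3j)²=1/630 [(2 2 4; -2 2 0)], sign=+1
I_A²/I_B² = (1/126)/(1/630) = 5/1

5/1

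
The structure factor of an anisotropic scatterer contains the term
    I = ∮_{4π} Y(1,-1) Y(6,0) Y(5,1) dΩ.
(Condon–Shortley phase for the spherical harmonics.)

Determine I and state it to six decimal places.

0.158246

m-sum 0 ✓  L=12 even ✓  5≤5≤7 ✓
Π(2lᵢ+1) = 3×13×11 = 429
triangle coeff Δ(1,6,5) = 1/858
Σ_t [1,1]: t=1:−1/14400 = -1/14400
(3j)²=6/143 [(1 6 5; 0 0 0)], sign=+1
Σ_t [2,2]: t=2:+1/34560 = 1/34560
(3j)²=5/286 [(1 6 5; -1 0 1)], sign=+1
⇒ 4πI² = 45/143
I = (+1)√(45/143/(4π)) = 0.15824621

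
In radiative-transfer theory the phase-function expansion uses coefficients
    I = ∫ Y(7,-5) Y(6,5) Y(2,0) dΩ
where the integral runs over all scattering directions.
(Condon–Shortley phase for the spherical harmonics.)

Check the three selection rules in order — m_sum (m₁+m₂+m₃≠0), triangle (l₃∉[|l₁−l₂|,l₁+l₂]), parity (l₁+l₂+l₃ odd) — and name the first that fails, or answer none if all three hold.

Σmᵢ = 0  ✓
l₃∈[|l₁−l₂|,l₁+l₂]=[1,13], have l₃=2  ✓
Σlᵢ = 15 ⇒ odd  ✗

parity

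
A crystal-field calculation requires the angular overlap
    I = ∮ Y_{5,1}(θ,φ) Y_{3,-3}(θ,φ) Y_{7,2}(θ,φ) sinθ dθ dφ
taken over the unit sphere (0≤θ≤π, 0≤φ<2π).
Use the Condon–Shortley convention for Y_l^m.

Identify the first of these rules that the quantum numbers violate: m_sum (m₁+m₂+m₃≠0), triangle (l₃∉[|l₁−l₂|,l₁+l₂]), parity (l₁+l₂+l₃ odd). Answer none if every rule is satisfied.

parity

m₁+m₂+m₃ = 1 − 3 + 2 = 0  ✓
triangle: |5−3|=2 ≤ l₃=7 ≤ 5+3=8  ✓
parity: l₁+l₂+l₃ = 15 is odd  ✗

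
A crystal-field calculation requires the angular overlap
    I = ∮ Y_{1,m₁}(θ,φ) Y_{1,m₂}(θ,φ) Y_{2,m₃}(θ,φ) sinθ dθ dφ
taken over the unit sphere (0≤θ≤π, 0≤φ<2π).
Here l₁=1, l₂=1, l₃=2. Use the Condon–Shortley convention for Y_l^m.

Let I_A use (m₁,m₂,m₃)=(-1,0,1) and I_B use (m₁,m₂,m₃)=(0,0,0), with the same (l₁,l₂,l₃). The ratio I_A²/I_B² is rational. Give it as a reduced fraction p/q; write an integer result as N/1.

3/4

Same 1,1,2: normalisation and zero-m 3j drop out of the ratio.
A: Δ: 0! 2! 2! / 5! → 1/30; sum: t=0:+1/2 = 1/2; 3j²(1 1 2; -1 0 1) = Δ·Π!·Σ² = 1/10  (sign -1)
B: Δ: 0! 2! 2! / 5! → 1/30; sum: t=0:+1/1 = 1/1; 3j²(1 1 2; 0 0 0) = Δ·Π!·Σ² = 2/15  (sign +1)
I_A²/I_B² = (1/10)/(2/15) = 3/4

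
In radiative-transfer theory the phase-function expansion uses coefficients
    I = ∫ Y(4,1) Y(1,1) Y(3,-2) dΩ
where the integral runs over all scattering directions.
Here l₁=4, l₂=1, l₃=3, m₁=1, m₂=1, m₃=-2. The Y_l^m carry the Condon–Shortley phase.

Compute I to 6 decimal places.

Checks pass: Σm=0; 8 even; l₃=3∈[3,5].
(2·4+1)(2·1+1)(2·3+1) = 189
Δ: 2! 6! 0! / 9! → 1/252
sum: t=1:−1/36 = -1/36
3j²(4 1 3; 0 0 0) = Δ·Π!·Σ² = 4/63  (sign +1)
sum: t=2:+1/240 = 1/240
3j²(4 1 3; 1 1 -2) = Δ·Π!·Σ² = 1/84  (sign -1)
combine: 4πI² = 189·4/63·1/84 = 1/7
take √, sign -1: I = -0.10662181

-0.106622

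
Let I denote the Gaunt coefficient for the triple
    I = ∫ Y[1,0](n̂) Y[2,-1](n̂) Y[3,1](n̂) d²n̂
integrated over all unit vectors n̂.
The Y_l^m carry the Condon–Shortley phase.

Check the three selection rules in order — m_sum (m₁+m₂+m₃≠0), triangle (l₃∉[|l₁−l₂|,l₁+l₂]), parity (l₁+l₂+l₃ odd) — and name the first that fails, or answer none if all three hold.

azimuthal sum: 0 − 1 + 1 = 0  ✓
1 ≤ 3 ≤ 3 (triangle on l)  ✓
L = 1 + 2 + 3 = 6 (even)  ✓

none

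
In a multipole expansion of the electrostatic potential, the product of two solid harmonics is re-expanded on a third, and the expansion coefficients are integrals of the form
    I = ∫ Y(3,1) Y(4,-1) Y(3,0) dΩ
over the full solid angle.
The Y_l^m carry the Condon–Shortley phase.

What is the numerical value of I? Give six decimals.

-0.099323

Rules hold: Σm=0, L=10 even, 1≤3≤7.
N = 7·9·7 = 441
Δ = 4!·2!·4!/11! = 1/34650
Racah Σ t=1..3: t=1:−1/72 t=2:+1/16 t=3:−1/72 = 5/144
⇒ 3j(3 4 3; 0 0 0)² = 2/77, sgn -1
Racah Σ t=0..2: t=0:+1/288 t=1:−1/24 t=2:+1/48 = -5/288
⇒ 3j(3 4 3; 1 -1 0)² = 5/462, sgn +1
4πI² = N·(3j₀)²·(3jₘ)² = 15/121
I = -1·√(0.123967/4π) = -0.09932258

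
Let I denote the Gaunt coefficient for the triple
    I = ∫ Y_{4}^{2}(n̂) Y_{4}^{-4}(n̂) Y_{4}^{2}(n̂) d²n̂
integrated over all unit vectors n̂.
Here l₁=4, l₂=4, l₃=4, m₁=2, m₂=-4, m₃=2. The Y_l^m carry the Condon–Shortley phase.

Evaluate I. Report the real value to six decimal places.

Rules hold: Σm=0, L=12 even, 0≤4≤8.
N = 9·9·9 = 729
Δ = 4!·4!·4!/13! = 1/450450
Racah Σ t=0..4: t=0:+1/13824 t=1:−1/216 t=2:+1/64 t=3:−1/216 t=4:+1/13824 = 5/768
⇒ 3j(4 4 4; 0 0 0)² = 18/1001, sgn +1
Racah Σ t=0..0: t=0:+1/2304 = 1/2304
⇒ 3j(4 4 4; 2 -4 2)² = 5/143, sgn +1
4πI² = N·(3j₀)²·(3jₘ)² = 65610/143143
I = +1·√(0.458353/4π) = 0.19098314

0.190983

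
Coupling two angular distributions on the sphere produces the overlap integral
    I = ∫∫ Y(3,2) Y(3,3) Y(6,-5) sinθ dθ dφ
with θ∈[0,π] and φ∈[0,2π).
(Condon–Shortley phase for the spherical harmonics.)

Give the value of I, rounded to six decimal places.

-0.254801

Rules hold: Σm=0, L=12 even, 0≤6≤6.
N = 7·7·13 = 637
Δ = 0!·6!·6!/13! = 1/12012
Racah Σ t=0..0: t=0:+1/1296 = 1/1296
⇒ 3j(3 3 6; 0 0 0)² = 100/3003, sgn +1
Racah Σ t=0..0: t=0:+1/86400 = 1/86400
⇒ 3j(3 3 6; 2 3 -5)² = 1/26, sgn -1
4πI² = N·(3j₀)²·(3jₘ)² = 350/429
I = -1·√(0.815851/4π) = -0.25480060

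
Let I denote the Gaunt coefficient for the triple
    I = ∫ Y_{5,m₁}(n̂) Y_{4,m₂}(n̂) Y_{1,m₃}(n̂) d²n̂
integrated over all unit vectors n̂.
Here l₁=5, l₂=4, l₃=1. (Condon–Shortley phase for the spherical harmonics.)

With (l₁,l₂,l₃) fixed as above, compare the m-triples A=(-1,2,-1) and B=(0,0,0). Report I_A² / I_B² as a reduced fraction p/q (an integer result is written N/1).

Shared (l₁,l₂,l₃)=(5,4,1): N and (l;000)² cancel in I_A²/I_B².
A: Δ = 8!·2!·0!/11! = 1/495; Racah Σ t=6..6: t=6:+1/2880 = 1/2880; ⇒ 3j(5 4 1; -1 2 -1)² = 2/165, sgn +1
B: Δ = 8!·2!·0!/11! = 1/495; Racah Σ t=4..4: t=4:+1/576 = 1/576; ⇒ 3j(5 4 1; 0 0 0)² = 5/99, sgn -1
I_A²/I_B² = (2/165)/(5/99) = 6/25

6/25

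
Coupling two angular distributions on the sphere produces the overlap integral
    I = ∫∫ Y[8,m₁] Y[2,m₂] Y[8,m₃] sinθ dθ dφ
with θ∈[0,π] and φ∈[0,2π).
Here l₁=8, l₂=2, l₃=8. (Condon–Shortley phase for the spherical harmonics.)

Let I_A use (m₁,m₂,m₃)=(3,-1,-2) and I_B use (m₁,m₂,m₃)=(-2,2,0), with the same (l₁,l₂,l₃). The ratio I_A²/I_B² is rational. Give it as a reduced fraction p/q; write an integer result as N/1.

Shared (l₁,l₂,l₃)=(8,2,8): N and (l;000)² cancel in I_A²/I_B².
A: Δ = 2!·14!·2!/19! = 1/348840; Racah Σ t=0..1: t=0:+1/87091200 t=1:−1/174182400 = 1/174182400; ⇒ 3j(8 2 8; 3 -1 -2)² = 55/7752, sgn +1
B: Δ = 2!·14!·2!/19! = 1/348840; Racah Σ t=2..2: t=2:+1/116121600 = 1/116121600; ⇒ 3j(8 2 8; -2 2 0)² = 7/323, sgn +1
I_A²/I_B² = (55/7752)/(7/323) = 55/168

55/168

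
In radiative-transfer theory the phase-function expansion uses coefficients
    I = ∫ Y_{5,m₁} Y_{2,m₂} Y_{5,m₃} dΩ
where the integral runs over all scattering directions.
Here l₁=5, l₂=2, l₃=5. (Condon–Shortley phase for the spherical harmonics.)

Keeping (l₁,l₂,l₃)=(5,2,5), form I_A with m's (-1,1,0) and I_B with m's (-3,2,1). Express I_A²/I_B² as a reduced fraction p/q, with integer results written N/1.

Shared (l₁,l₂,l₃)=(5,2,5): N and (l;000)² cancel in I_A²/I_B².
A: Δ = 2!·8!·2!/13! = 1/38610; Racah Σ t=1..2: t=1:−1/1440 t=2:+1/1152 = 1/5760; ⇒ 3j(5 2 5; -1 1 0)² = 1/858, sgn -1
B: Δ = 2!·8!·2!/13! = 1/38610; Racah Σ t=2..2: t=2:+1/5760 = 1/5760; ⇒ 3j(5 2 5; -3 2 1)² = 56/2145, sgn +1
I_A²/I_B² = (1/858)/(56/2145) = 5/112

5/112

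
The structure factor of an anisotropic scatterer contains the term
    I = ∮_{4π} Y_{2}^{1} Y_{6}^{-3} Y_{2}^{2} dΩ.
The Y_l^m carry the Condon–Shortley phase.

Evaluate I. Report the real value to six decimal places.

|2−6|≤2≤2+6 violated ⇒ I = 0

0.000000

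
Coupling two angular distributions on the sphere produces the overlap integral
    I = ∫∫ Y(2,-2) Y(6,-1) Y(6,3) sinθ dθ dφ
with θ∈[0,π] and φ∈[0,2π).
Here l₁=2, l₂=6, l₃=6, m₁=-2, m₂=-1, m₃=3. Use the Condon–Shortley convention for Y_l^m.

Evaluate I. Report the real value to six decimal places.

m-sum 0 ✓  L=14 even ✓  4≤6≤8 ✓
Π(2lᵢ+1) = 5×13×13 = 845
triangle coeff Δ(2,6,6) = 1/90090
Σ_t [0,2]: t=0:+1/69120 t=1:−1/14400 t=2:+1/69120 = -7/172800
(3j)²=14/715 [(2 6 6; 0 0 0)], sign=-1
Σ_t [2,2]: t=2:+1/120960 = 1/120960
(3j)²=24/1001 [(2 6 6; -2 -1 3)], sign=-1
⇒ 4πI² = 48/121
I = (+1)√(48/121/(4π)) = 0.17767364

0.177674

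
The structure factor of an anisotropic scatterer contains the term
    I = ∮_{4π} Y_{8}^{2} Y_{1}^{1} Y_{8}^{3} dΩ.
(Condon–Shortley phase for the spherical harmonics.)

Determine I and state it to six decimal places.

2 + 1 + 3 = 6 ≠ 0: azimuthal integral kills it; I = 0

0.000000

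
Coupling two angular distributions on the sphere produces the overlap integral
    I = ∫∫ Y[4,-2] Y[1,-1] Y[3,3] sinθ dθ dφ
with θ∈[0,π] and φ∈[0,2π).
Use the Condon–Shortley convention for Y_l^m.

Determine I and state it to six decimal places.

m-sum 0 ✓  L=8 even ✓  3≤3≤5 ✓
Π(2lᵢ+1) = 9×3×7 = 189
triangle coeff Δ(4,1,3) = 1/252
Σ_t [1,1]: t=1:−1/36 = -1/36
(3j)²=4/63 [(4 1 3; 0 0 0)], sign=+1
Σ_t [0,0]: t=0:+1/1440 = 1/1440
(3j)²=1/252 [(4 1 3; -2 -1 3)], sign=+1
⇒ 4πI² = 1/21
I = (+1)√(1/21/(4π)) = 0.06155813

0.061558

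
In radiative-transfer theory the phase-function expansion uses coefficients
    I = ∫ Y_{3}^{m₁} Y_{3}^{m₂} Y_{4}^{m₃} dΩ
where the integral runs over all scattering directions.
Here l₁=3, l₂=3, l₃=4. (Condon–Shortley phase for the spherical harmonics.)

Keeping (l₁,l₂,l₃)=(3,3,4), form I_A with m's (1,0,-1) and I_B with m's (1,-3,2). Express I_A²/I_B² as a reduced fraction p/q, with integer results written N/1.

5/18

l's match ⇒ only the (l;m) 3-j factors differ between A and B.
A: triangle coeff Δ(3,3,4) = 1/34650; Σ_t [0,2]: t=0:+1/48 t=1:−1/24 t=2:+1/288 = -5/288; (3j)²=5/462 [(3 3 4; 1 0 -1)], sign=+1
B: triangle coeff Δ(3,3,4) = 1/34650; Σ_t [0,0]: t=0:+1/192 = 1/192; (3j)²=3/77 [(3 3 4; 1 -3 2)], sign=+1
I_A²/I_B² = (5/462)/(3/77) = 5/18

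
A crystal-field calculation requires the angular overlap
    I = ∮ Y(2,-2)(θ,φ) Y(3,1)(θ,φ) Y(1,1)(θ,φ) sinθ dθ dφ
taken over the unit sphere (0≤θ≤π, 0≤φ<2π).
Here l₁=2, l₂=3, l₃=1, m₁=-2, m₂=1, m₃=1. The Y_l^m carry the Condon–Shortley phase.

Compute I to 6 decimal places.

-0.082589

m-sum 0 ✓  L=6 even ✓  1≤1≤5 ✓
Π(2lᵢ+1) = 5×7×3 = 105
triangle coeff Δ(2,3,1) = 1/105
Σ_t [2,2]: t=2:+1/4 = 1/4
(3j)²=3/35 [(2 3 1; 0 0 0)], sign=-1
Σ_t [4,4]: t=4:+1/48 = 1/48
(3j)²=1/105 [(2 3 1; -2 1 1)], sign=+1
⇒ 4πI² = 3/35
I = (-1)√(3/35/(4π)) = -0.08258890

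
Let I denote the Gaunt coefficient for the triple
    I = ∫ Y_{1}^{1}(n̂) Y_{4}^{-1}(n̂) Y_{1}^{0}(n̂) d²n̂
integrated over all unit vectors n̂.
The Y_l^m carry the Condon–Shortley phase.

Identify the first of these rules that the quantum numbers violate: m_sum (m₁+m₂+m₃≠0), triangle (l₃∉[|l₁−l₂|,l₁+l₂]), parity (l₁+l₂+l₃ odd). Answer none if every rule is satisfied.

Σmᵢ = 0  ✓
l₃∈[|l₁−l₂|,l₁+l₂]=[3,5], have l₃=1  ✗
Σlᵢ = 6 ⇒ even

triangle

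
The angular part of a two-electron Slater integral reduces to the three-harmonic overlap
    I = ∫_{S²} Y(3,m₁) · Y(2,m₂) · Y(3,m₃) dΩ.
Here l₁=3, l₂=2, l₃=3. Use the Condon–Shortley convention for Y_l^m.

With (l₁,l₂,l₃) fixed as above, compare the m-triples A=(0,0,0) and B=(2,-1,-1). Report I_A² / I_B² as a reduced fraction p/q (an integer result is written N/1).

16/15

Same 3,2,3: normalisation and zero-m 3j drop out of the ratio.
A: Δ: 2! 4! 2! / 9! → 1/3780; sum: t=0:+1/24 t=1:−1/4 t=2:+1/24 = -1/6; 3j²(3 2 3; 0 0 0) = Δ·Π!·Σ² = 4/105  (sign +1)
B: Δ: 2! 4! 2! / 9! → 1/3780; sum: t=0:+1/12 t=1:−1/48 = 1/16; 3j²(3 2 3; 2 -1 -1) = Δ·Π!·Σ² = 1/28  (sign +1)
I_A²/I_B² = (4/105)/(1/28) = 16/15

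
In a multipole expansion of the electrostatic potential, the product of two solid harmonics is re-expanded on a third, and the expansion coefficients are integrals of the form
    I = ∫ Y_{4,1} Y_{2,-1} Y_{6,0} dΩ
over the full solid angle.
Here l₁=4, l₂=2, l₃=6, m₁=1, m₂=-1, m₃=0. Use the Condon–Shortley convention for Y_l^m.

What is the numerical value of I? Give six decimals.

0.174223

m-sum 0 ✓  L=12 even ✓  2≤6≤6 ✓
Π(2lᵢ+1) = 9×5×13 = 585
triangle coeff Δ(4,2,6) = 1/6435
Σ_t [0,0]: t=0:+1/2304 = 1/2304
(3j)²=5/143 [(4 2 6; 0 0 0)], sign=+1
Σ_t [0,0]: t=0:+1/4320 = 1/4320
(3j)²=8/429 [(4 2 6; 1 -1 0)], sign=+1
⇒ 4πI² = 600/1573
I = (+1)√(600/1573/(4π)) = 0.17422334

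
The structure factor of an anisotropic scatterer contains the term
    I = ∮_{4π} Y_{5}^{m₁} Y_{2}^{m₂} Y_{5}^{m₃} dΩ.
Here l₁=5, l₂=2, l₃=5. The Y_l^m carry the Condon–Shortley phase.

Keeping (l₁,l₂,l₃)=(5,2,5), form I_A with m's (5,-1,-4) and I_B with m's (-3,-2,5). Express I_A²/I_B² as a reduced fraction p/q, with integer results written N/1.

Shared (l₁,l₂,l₃)=(5,2,5): N and (l;000)² cancel in I_A²/I_B².
A: Δ = 2!·8!·2!/13! = 1/38610; Racah Σ t=0..0: t=0:+1/80640 = 1/80640; ⇒ 3j(5 2 5; 5 -1 -4)² = 9/286, sgn -1
B: Δ = 2!·8!·2!/13! = 1/38610; Racah Σ t=0..0: t=0:+1/161280 = 1/161280; ⇒ 3j(5 2 5; -3 -2 5)² = 1/143, sgn +1
I_A²/I_B² = (9/286)/(1/143) = 9/2

9/2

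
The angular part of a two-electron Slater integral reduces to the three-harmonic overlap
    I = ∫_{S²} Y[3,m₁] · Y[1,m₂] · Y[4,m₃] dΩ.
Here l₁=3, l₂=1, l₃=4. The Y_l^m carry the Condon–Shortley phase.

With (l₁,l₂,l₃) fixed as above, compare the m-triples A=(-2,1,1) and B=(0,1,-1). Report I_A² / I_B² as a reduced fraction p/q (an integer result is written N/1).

Shared (l₁,l₂,l₃)=(3,1,4): N and (l;000)² cancel in I_A²/I_B².
A: Δ = 0!·6!·2!/9! = 1/252; Racah Σ t=0..0: t=0:+1/240 = 1/240; ⇒ 3j(3 1 4; -2 1 1)² = 1/84, sgn -1
B: Δ = 0!·6!·2!/9! = 1/252; Racah Σ t=0..0: t=0:+1/72 = 1/72; ⇒ 3j(3 1 4; 0 1 -1)² = 5/126, sgn -1
I_A²/I_B² = (1/84)/(5/126) = 3/10

3/10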